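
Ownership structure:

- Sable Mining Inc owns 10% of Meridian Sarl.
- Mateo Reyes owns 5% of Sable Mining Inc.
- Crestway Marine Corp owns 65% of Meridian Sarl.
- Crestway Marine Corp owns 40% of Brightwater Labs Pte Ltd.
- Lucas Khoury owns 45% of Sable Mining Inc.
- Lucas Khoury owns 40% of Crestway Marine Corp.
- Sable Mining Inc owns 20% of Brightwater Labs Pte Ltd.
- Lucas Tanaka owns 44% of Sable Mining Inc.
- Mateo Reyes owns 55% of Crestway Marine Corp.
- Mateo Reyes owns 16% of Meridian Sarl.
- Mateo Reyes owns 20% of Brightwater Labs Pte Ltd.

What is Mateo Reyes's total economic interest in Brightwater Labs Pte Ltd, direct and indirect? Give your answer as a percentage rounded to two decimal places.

Mateo reaches Brightwater along 3 paths.
Via Sable: 5% × 20% = 1%.
Direct stake: 20% = 20%.
Via Crestway: 55% × 40% = 22%.
Total: 1% + 20% + 22% = 43%.
Rounded: 43.00%.

43.00%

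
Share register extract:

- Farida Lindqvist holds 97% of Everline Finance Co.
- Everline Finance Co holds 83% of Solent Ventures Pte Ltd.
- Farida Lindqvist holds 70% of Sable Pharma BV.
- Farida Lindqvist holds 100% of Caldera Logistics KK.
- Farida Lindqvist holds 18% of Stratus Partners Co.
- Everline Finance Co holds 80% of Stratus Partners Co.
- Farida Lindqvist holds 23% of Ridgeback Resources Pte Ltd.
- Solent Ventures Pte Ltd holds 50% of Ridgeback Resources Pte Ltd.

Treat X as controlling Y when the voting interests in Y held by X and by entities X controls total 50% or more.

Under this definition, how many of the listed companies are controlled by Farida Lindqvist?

6

Farida holds 70% of Sable, so Farida controls Sable.
Farida holds 97% of Everline, so Farida controls Everline.
Everline holds 83% of Solent, so Farida controls Solent.
Everline and Farida together hold 80% + 18% = 98% of Stratus, so Farida controls Stratus.
Farida and Solent together hold 23% + 50% = 73% of Ridgeback, so Farida controls Ridgeback.
Farida holds 100% of Caldera, so Farida controls Caldera.
Farida controls 6 companies.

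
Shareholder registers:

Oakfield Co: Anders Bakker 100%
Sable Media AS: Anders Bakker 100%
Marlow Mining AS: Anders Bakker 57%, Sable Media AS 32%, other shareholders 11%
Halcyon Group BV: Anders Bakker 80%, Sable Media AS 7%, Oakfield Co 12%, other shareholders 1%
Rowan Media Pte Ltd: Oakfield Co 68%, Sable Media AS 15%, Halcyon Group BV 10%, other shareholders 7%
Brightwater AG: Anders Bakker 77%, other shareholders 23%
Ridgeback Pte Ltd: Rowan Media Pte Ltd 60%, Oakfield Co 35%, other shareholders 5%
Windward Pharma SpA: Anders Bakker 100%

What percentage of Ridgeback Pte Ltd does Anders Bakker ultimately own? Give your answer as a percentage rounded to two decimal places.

Anders reaches Ridgeback along 6 paths.
Via Oakfield → Rowan: 100% × 68% × 60% = 40.8%.
Via Sable → Rowan: 100% × 15% × 60% = 9%.
Via Halcyon → Rowan: 80% × 10% × 60% = 4.8%.
Via Sable → Halcyon → Rowan: 100% × 7% × 10% × 60% = 0.42%.
Via Oakfield → Halcyon → Rowan: 100% × 12% × 10% × 60% = 0.72%.
Via Oakfield: 100% × 35% = 35%.
Total: 40.8% + 9% + 4.8% + 0.42% + 0.72% + 35% = 90.74%.

90.74%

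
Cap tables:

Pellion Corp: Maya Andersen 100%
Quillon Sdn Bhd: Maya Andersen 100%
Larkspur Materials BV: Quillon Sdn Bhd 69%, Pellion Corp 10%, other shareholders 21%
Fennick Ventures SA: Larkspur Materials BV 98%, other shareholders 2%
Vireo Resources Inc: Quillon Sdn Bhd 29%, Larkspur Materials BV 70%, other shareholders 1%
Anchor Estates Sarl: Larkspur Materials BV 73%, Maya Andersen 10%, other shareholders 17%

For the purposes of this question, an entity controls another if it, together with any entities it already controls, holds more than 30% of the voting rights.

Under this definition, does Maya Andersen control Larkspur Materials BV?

Yes

Maya holds 100% of Pellion, so Maya controls Pellion.
Maya holds 100% of Quillon, so Maya controls Quillon.
Quillon and Pellion together hold 69% + 10% = 79% of Larkspur, so Maya controls Larkspur.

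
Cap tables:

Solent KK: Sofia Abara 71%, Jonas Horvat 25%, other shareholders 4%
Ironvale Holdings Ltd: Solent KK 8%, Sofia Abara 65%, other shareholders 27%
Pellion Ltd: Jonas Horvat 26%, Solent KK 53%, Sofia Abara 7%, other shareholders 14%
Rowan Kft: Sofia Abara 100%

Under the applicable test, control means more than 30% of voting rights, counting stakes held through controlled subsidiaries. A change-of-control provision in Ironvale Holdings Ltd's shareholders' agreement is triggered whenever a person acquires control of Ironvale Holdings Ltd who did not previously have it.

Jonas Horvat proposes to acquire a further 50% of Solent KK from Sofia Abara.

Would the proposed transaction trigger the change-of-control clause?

No

The purchase adds only to Jonas's holdings (Sofia's stake shrinks), so Jonas is the only person who could newly come to control Ironvale.
Jonas's largest direct stake is 26% in Pellion, which does not meet the threshold, so Jonas controls no company.
Neither Jonas nor any entity Jonas controls holds any voting interest in Ironvale.
So before the transaction, Jonas does not control Ironvale.
After the purchase, Jonas's direct stake in Solent rises to 25% + 50% = 75%, and Sofia's stake falls to 21%.
Jonas holds 75% of Solent, so Jonas controls Solent.
Jonas and Solent together hold 26% + 53% = 79% of Pellion, so Jonas controls Pellion.
After the transaction, Jonas's side holds 8% of Ironvale, not > 30%, so Jonas still does not control Ironvale.
No new person acquires control, so the clause is not triggered.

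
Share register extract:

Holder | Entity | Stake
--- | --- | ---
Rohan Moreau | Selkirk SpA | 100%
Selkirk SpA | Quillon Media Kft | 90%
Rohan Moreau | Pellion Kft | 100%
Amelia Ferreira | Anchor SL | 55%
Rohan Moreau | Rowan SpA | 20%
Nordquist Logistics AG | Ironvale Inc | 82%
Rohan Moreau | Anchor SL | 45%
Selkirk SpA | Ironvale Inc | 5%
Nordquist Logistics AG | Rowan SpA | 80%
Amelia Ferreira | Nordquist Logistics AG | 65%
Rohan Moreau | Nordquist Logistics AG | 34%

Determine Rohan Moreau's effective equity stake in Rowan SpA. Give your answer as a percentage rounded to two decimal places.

47.20%

Rohan reaches Rowan along 2 paths.
Direct stake: 20% = 20%.
Via Nordquist: 34% × 80% = 27.2%.
Total: 20% + 27.2% = 47.2%.
Rounded: 47.20%.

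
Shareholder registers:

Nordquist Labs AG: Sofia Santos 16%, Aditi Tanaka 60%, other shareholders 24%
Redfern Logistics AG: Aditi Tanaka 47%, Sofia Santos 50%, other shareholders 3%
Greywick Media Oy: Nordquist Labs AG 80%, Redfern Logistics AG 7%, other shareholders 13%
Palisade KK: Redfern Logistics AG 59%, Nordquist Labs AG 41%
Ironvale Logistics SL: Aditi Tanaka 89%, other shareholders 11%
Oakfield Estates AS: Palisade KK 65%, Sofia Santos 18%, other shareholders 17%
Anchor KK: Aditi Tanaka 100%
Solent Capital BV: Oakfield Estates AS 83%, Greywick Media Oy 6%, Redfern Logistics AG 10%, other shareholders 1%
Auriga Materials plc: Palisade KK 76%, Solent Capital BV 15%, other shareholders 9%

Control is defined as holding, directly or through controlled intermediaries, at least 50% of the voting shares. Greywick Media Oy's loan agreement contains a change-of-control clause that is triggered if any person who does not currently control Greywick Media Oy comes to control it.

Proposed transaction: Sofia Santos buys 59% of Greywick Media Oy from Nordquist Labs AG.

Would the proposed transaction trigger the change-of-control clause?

The purchase adds only to Sofia's holdings (Nordquist's stake shrinks), so Sofia is the only person who could newly come to control Greywick.
Sofia holds 50% of Redfern, so Sofia controls Redfern.
Redfern holds 59% of Palisade, so Sofia controls Palisade.
Palisade and Sofia together hold 65% + 18% = 83% of Oakfield, so Sofia controls Oakfield.
Oakfield and Redfern together hold 83% + 10% = 93% of Solent, so Sofia controls Solent.
Palisade and Solent together hold 76% + 15% = 91% of Auriga, so Sofia controls Auriga.
In Greywick, Sofia's side holds only 7%, not ≥ 50%.
So before the transaction, Sofia does not control Greywick.
After the purchase, Sofia holds 59% of Greywick directly, and Nordquist's stake falls to 21%.
Redfern and Sofia together hold 7% + 59% = 66% of Greywick, so Sofia controls Greywick.
Sofia did not control Greywick before and does after, so the clause is triggered.

Yes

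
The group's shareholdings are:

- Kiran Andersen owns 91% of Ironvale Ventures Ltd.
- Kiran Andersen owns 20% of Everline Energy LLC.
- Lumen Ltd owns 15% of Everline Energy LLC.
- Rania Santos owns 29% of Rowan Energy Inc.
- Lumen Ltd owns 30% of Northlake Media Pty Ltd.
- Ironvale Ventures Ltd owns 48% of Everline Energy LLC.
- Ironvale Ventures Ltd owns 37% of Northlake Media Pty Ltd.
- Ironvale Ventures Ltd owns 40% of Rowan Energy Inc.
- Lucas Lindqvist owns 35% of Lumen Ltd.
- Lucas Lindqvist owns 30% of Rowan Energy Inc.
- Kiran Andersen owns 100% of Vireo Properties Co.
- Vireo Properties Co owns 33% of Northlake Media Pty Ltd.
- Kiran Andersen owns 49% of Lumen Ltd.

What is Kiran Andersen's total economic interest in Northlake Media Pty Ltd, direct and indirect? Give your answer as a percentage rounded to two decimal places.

Kiran reaches Northlake along 3 paths.
Via Ironvale: 91% × 37% = 33.67%.
Via Lumen: 49% × 30% = 14.7%.
Via Vireo: 100% × 33% = 33%.
Total: 33.67% + 14.7% + 33% = 81.37%.

81.37%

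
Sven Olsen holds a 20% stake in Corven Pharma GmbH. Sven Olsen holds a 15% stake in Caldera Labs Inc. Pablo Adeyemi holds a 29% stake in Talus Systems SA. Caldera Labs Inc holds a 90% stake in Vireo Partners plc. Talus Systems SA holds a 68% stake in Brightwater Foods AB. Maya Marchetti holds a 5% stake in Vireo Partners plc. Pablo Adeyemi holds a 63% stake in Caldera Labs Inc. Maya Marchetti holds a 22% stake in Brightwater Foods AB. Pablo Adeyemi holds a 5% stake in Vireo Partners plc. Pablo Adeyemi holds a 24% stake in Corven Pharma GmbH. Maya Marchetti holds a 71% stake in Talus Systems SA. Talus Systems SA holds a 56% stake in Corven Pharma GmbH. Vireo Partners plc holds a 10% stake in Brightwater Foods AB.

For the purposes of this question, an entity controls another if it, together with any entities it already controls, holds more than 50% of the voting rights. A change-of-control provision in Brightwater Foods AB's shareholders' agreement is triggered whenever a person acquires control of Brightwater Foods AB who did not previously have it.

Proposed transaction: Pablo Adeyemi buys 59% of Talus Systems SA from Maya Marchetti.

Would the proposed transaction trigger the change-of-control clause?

Yes

The purchase adds only to Pablo's holdings (Maya's stake shrinks), so Pablo is the only person who could newly come to control Brightwater.
Pablo holds 63% of Caldera, so Pablo controls Caldera.
Caldera and Pablo together hold 90% + 5% = 95% of Vireo, so Pablo controls Vireo.
In Brightwater, Pablo's side holds only 10%, not > 50%.
So before the transaction, Pablo does not control Brightwater.
After the purchase, Pablo's direct stake in Talus rises to 29% + 59% = 88%, and Maya's stake falls to 12%.
Pablo holds 88% of Talus, so Pablo controls Talus.
Vireo and Talus together hold 10% + 68% = 78% of Brightwater, so Pablo controls Brightwater.
Pablo did not control Brightwater before and does after, so the clause is triggered.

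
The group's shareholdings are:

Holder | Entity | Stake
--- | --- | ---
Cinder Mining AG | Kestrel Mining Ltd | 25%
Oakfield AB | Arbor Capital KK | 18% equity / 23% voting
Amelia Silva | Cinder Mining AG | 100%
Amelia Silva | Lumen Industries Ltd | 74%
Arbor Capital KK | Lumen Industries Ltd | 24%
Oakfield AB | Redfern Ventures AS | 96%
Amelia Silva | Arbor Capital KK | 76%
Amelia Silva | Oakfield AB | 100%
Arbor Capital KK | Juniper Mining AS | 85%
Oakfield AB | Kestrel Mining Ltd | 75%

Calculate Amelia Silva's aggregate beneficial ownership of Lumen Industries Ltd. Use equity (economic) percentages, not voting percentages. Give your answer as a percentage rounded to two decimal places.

Amelia reaches Lumen along 3 paths.
Direct stake: 74% = 74%.
Via Arbor: 76% × 24% = 18.24%.
Via Oakfield → Arbor: 100% × 18% × 24% = 4.32%.
Total: 74% + 18.24% + 4.32% = 96.56%.

96.56%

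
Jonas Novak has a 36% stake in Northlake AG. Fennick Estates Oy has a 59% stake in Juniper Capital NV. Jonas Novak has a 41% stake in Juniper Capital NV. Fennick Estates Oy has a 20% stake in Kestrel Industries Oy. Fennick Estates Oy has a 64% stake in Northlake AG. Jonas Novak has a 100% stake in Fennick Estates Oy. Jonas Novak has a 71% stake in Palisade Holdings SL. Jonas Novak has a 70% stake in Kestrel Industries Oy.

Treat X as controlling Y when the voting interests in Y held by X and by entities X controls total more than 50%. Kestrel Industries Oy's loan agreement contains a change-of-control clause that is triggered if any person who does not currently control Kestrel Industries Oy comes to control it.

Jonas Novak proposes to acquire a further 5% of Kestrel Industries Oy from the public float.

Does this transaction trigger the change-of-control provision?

No

The purchase changes only Jonas's holdings, so Jonas is the only person who could newly come to control Kestrel.
Jonas holds 100% of Fennick, so Jonas controls Fennick.
Jonas and Fennick together hold 70% + 20% = 90% of Kestrel, so Jonas controls Kestrel.
So Jonas already controls Kestrel before the transaction.
After the purchase, Jonas's direct stake in Kestrel rises to 70% + 5% = 75%.
Jonas controlled Kestrel already, so this is not a new person acquiring control; every other person's position is unchanged or reduced.
No new person acquires control, so the clause is not triggered.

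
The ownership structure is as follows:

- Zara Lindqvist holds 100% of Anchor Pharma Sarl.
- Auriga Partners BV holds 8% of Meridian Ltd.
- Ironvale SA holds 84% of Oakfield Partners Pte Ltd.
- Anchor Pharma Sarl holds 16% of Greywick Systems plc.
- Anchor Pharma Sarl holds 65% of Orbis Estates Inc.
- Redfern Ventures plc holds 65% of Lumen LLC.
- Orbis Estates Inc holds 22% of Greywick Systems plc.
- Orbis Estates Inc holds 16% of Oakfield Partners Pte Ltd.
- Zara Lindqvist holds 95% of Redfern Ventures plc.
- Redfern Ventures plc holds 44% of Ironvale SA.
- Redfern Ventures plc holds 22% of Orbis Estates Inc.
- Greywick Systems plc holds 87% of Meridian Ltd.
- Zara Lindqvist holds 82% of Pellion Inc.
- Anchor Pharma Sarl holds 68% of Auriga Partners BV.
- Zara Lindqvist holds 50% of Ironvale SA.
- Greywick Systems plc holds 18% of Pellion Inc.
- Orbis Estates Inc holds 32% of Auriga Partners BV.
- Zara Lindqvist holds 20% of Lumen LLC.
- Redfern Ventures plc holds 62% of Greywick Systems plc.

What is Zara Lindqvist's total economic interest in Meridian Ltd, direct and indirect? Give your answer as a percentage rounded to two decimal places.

Zara reaches Meridian along 7 paths.
Via Anchor → Greywick: 100% × 16% × 87% = 13.92%.
Via Redfern → Greywick: 95% × 62% × 87% = 51.243%.
Via Redfern → Orbis → Greywick: 95% × 22% × 22% × 87% = 4.00026%.
Via Anchor → Orbis → Greywick: 100% × 65% × 22% × 87% = 12.441%.
Via Anchor → Auriga: 100% × 68% × 8% = 5.44%.
Via Redfern → Orbis → Auriga: 95% × 22% × 32% × 8% = 0.53504%.
Via Anchor → Orbis → Auriga: 100% × 65% × 32% × 8% = 1.664%.
Total: 13.92% + 51.243% + 4.00026% + 12.441% + 5.44% + 0.53504% + 1.664% = 89.2433%.
Rounded: 89.24%.

89.24%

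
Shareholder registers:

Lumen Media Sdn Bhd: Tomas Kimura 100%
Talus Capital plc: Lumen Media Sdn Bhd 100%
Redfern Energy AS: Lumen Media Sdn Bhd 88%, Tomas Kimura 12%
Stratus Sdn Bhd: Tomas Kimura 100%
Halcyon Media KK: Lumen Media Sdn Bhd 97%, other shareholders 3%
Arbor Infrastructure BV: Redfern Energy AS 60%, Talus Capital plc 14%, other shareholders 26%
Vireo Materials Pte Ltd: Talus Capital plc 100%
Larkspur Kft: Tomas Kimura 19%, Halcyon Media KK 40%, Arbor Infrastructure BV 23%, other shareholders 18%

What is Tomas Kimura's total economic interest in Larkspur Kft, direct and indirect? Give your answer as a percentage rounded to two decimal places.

74.82%

Tomas reaches Larkspur along 5 paths.
Direct stake: 19% = 19%.
Via Lumen → Halcyon: 100% × 97% × 40% = 38.8%.
Via Lumen → Redfern → Arbor: 100% × 88% × 60% × 23% = 12.144%.
Via Redfern → Arbor: 12% × 60% × 23% = 1.656%.
Via Lumen → Talus → Arbor: 100% × 100% × 14% × 23% = 3.22%.
Total: 19% + 38.8% + 12.144% + 1.656% + 3.22% = 74.82%.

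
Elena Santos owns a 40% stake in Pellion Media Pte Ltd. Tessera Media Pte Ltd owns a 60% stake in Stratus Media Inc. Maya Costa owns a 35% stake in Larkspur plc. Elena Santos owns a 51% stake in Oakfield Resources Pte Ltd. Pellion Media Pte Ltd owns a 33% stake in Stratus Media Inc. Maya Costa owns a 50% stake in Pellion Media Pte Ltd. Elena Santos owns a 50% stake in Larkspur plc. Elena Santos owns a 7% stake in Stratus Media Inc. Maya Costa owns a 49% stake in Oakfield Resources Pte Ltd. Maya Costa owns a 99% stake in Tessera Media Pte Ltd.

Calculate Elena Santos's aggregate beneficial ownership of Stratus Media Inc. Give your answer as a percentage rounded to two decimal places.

Elena reaches Stratus along 2 paths.
Direct stake: 7% = 7%.
Via Pellion: 40% × 33% = 13.2%.
Total: 7% + 13.2% = 20.2%.
Rounded: 20.20%.

20.20%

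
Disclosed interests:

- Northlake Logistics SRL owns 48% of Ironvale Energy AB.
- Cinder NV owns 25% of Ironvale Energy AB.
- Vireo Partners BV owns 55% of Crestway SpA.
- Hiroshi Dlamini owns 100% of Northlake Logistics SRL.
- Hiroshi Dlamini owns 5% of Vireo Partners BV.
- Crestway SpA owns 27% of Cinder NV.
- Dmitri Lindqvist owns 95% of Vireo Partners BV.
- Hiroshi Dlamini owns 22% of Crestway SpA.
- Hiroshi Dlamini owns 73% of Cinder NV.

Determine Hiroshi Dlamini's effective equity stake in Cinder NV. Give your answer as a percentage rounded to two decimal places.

79.68%

Hiroshi reaches Cinder along 3 paths.
Direct stake: 73% = 73%.
Via Vireo → Crestway: 5% × 55% × 27% = 0.7425%.
Via Crestway: 22% × 27% = 5.94%.
Total: 73% + 0.7425% + 5.94% = 79.6825%.
Rounded: 79.68%.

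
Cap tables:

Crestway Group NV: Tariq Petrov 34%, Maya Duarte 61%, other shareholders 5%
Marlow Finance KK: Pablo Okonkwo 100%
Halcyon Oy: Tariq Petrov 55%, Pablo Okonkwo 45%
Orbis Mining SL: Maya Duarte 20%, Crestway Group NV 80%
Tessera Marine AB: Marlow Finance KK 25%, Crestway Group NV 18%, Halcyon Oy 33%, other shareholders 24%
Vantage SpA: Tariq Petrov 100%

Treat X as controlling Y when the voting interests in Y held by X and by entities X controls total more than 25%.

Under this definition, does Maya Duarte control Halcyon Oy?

No

Maya holds 61% of Crestway, so Maya controls Crestway.
Maya and Crestway together hold 20% + 80% = 100% of Orbis, so Maya controls Orbis.
Neither Maya nor any entity Maya controls holds any voting interest in Halcyon.
So Maya does not control Halcyon.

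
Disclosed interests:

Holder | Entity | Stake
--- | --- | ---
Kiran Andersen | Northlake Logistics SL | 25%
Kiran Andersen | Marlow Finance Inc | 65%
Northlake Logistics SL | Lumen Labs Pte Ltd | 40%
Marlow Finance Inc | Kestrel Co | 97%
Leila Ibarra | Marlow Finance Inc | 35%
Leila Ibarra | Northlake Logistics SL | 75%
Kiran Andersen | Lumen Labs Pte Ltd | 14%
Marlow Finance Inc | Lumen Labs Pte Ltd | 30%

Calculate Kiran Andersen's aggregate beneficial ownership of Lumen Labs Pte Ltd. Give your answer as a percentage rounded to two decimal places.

43.50%

Kiran reaches Lumen along 3 paths.
Via Marlow: 65% × 30% = 19.5%.
Via Northlake: 25% × 40% = 10%.
Direct stake: 14% = 14%.
Total: 19.5% + 10% + 14% = 43.5%.
Rounded: 43.50%.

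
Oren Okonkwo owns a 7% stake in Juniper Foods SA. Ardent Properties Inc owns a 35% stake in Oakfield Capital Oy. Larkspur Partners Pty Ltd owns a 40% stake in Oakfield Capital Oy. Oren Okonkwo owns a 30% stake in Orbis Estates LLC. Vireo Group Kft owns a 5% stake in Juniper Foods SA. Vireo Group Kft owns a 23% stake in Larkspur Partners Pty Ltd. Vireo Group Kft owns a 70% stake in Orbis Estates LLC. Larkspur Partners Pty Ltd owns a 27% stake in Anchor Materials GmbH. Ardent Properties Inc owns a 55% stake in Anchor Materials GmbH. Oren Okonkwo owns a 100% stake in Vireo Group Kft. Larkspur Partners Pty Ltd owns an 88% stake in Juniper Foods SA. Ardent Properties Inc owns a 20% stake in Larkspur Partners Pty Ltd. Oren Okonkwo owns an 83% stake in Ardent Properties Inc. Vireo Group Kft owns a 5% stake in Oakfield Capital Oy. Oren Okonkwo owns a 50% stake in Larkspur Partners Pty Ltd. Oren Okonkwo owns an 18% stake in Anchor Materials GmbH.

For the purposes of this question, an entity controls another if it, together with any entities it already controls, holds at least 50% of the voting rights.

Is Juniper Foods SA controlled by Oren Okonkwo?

Oren holds 100% of Vireo, so Oren controls Vireo.
Oren holds 83% of Ardent, so Oren controls Ardent.
Vireo and Oren and Ardent together hold 23% + 50% + 20% = 93% of Larkspur, so Oren controls Larkspur.
Larkspur and Oren and Vireo together hold 88% + 7% + 5% = 100% of Juniper, so Oren controls Juniper.

Yes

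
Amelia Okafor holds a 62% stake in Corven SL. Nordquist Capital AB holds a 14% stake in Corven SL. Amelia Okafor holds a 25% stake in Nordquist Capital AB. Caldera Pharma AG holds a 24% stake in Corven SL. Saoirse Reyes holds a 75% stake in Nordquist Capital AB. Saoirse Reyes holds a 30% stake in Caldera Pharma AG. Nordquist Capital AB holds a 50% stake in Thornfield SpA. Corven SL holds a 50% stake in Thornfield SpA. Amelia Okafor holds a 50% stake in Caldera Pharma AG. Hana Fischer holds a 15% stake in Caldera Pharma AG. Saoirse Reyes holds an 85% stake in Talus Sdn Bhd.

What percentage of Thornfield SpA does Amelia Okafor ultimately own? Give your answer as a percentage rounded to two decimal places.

51.25%

Amelia reaches Thornfield along 4 paths.
Via Nordquist: 25% × 50% = 12.5%.
Via Corven: 62% × 50% = 31%.
Via Caldera → Corven: 50% × 24% × 50% = 6%.
Via Nordquist → Corven: 25% × 14% × 50% = 1.75%.
Total: 12.5% + 31% + 6% + 1.75% = 51.25%.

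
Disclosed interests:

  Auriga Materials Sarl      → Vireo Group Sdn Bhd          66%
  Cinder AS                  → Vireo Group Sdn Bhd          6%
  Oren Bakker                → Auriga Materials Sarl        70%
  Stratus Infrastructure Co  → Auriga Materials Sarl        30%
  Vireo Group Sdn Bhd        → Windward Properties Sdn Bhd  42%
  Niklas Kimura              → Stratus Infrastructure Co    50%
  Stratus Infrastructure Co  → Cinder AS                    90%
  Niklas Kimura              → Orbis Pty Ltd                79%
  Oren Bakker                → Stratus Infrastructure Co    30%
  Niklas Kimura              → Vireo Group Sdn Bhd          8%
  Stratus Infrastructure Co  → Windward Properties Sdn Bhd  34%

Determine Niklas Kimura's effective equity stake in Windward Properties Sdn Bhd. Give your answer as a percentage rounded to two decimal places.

Niklas reaches Windward along 4 paths.
Via Stratus: 50% × 34% = 17%.
Via Stratus → Cinder → Vireo: 50% × 90% × 6% × 42% = 1.134%.
Via Stratus → Auriga → Vireo: 50% × 30% × 66% × 42% = 4.158%.
Via Vireo: 8% × 42% = 3.36%.
Total: 17% + 1.134% + 4.158% + 3.36% = 25.652%.
Rounded: 25.65%.

25.65%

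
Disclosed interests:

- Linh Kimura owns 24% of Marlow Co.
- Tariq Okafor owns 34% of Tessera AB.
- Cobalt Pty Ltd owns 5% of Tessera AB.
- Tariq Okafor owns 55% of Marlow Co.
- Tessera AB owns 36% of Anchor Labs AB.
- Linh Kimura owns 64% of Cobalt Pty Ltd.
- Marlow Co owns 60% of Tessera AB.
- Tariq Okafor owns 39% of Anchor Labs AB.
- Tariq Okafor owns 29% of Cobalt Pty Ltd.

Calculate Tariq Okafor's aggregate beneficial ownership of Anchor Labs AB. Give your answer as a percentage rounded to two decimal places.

63.64%

Tariq reaches Anchor along 4 paths.
Via Tessera: 34% × 36% = 12.24%.
Via Marlow → Tessera: 55% × 60% × 36% = 11.88%.
Via Cobalt → Tessera: 29% × 5% × 36% = 0.522%.
Direct stake: 39% = 39%.
Total: 12.24% + 11.88% + 0.522% + 39% = 63.642%.
Rounded: 63.64%.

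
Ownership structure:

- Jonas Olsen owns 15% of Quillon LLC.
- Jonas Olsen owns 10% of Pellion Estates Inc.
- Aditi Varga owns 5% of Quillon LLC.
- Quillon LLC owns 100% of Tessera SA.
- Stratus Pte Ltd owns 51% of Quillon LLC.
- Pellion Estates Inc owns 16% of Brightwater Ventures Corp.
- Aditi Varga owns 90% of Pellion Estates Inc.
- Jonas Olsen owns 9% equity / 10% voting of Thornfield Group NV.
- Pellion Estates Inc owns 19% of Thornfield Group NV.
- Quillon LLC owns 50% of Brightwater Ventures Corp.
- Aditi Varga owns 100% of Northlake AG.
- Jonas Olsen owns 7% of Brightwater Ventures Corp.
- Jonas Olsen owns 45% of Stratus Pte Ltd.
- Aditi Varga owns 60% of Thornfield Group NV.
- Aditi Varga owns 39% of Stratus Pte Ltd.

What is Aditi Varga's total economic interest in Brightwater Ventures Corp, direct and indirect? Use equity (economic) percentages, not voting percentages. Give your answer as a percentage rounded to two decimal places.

Aditi reaches Brightwater along 3 paths.
Via Pellion: 90% × 16% = 14.4%.
Via Quillon: 5% × 50% = 2.5%.
Via Stratus → Quillon: 39% × 51% × 50% = 9.945%.
Total: 14.4% + 2.5% + 9.945% = 26.845%.
Rounded: 26.85%.

26.85%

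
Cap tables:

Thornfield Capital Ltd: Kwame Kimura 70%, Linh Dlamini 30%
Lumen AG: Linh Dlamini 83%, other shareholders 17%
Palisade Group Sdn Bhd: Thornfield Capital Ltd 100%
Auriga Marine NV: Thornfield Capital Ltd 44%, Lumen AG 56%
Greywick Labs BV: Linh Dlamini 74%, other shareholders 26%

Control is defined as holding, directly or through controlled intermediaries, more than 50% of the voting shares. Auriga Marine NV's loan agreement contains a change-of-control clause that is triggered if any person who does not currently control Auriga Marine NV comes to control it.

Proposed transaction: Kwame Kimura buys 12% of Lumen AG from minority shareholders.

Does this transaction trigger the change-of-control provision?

The purchase changes only Kwame's holdings, so Kwame is the only person who could newly come to control Auriga.
Kwame holds 70% of Thornfield, so Kwame controls Thornfield.
Thornfield holds 100% of Palisade, so Kwame controls Palisade.
In Auriga, Kwame's side holds only 44%, not > 50%.
So before the transaction, Kwame does not control Auriga.
After the purchase, Kwame holds 12% of Lumen directly.
Kwame's side now holds 12% of Lumen, not > 50%, so Kwame still does not control Lumen.
After the transaction, Kwame's side holds 44% of Auriga, not > 50%, so Kwame still does not control Auriga.
No new person acquires control, so the clause is not triggered.

No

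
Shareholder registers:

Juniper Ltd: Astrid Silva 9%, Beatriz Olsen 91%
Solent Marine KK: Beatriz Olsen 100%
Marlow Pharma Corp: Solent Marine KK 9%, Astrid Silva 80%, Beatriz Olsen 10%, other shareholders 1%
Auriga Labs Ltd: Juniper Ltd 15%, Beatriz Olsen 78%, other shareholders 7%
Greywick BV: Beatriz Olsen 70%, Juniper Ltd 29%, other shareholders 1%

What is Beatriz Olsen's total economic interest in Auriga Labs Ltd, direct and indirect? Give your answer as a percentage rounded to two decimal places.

Beatriz reaches Auriga along 2 paths.
Via Juniper: 91% × 15% = 13.65%.
Direct stake: 78% = 78%.
Total: 13.65% + 78% = 91.65%.

91.65%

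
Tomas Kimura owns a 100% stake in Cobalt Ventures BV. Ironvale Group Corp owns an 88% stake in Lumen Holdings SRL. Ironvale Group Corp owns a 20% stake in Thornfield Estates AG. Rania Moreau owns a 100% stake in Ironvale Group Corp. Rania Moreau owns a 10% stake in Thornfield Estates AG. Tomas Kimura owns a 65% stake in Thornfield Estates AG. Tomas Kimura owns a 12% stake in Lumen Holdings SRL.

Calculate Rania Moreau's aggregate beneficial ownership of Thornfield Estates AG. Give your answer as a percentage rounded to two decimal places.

30.00%

Rania reaches Thornfield along 2 paths.
Via Ironvale: 100% × 20% = 20%.
Direct stake: 10% = 10%.
Total: 20% + 10% = 30%.
Rounded: 30.00%.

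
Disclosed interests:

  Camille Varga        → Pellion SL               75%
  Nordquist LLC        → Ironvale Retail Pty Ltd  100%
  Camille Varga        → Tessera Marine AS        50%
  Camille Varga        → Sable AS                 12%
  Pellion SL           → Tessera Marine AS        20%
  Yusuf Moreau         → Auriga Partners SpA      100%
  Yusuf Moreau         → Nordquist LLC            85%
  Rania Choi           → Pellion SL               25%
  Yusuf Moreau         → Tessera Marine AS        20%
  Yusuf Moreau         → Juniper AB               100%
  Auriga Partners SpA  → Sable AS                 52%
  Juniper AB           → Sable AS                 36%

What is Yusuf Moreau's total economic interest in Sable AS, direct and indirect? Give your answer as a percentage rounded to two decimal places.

Yusuf reaches Sable along 2 paths.
Via Juniper: 100% × 36% = 36%.
Via Auriga: 100% × 52% = 52%.
Total: 36% + 52% = 88%.
Rounded: 88.00%.

88.00%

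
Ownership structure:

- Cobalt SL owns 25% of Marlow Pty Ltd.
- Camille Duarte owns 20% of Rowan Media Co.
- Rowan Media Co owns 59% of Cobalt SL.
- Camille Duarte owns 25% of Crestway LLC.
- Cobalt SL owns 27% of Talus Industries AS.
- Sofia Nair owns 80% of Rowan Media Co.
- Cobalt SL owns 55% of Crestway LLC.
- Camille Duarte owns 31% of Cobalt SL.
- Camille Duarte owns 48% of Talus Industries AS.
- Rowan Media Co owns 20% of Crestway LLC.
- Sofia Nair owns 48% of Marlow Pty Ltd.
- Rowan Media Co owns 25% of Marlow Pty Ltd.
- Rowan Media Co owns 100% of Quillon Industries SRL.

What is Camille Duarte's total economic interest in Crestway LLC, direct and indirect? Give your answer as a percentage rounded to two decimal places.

Camille reaches Crestway along 4 paths.
Direct stake: 25% = 25%.
Via Rowan: 20% × 20% = 4%.
Via Cobalt: 31% × 55% = 17.05%.
Via Rowan → Cobalt: 20% × 59% × 55% = 6.49%.
Total: 25% + 4% + 17.05% + 6.49% = 52.54%.

52.54%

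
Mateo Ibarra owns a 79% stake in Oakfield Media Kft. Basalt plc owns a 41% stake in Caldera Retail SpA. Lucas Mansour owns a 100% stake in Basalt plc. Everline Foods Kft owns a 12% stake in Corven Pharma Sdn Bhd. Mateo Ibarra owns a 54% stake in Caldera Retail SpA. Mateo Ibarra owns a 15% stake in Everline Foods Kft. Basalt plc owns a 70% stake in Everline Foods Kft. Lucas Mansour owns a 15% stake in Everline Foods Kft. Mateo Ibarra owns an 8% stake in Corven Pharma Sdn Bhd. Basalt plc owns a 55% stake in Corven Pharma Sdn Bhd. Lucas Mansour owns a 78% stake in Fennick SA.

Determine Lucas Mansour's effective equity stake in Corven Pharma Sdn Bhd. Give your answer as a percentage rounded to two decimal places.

65.20%

Lucas reaches Corven along 3 paths.
Via Basalt: 100% × 55% = 55%.
Via Everline: 15% × 12% = 1.8%.
Via Basalt → Everline: 100% × 70% × 12% = 8.4%.
Total: 55% + 1.8% + 8.4% = 65.2%.
Rounded: 65.20%.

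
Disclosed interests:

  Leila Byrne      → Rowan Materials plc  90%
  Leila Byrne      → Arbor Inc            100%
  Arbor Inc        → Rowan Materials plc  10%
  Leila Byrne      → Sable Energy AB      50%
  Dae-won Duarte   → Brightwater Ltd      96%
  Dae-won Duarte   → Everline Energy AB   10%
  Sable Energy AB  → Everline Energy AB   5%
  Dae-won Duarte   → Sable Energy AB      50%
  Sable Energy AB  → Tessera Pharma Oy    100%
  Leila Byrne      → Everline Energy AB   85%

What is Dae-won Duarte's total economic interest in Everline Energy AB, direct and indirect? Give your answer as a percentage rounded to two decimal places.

Dae-won reaches Everline along 2 paths.
Direct stake: 10% = 10%.
Via Sable: 50% × 5% = 2.5%.
Total: 10% + 2.5% = 12.5%.
Rounded: 12.50%.

12.50%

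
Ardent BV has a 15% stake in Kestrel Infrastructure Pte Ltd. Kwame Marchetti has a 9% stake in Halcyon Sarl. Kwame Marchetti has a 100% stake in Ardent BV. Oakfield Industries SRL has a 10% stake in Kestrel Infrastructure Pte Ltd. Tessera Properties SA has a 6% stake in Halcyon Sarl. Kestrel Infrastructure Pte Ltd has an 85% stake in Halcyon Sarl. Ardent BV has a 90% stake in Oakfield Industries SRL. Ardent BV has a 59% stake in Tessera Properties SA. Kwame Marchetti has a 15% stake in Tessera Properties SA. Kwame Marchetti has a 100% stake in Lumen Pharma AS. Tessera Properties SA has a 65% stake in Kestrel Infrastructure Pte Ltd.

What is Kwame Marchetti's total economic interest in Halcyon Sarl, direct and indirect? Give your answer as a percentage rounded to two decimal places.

74.73%

Kwame reaches Halcyon along 7 paths.
Direct stake: 9% = 9%.
Via Tessera: 15% × 6% = 0.9%.
Via Ardent → Tessera: 100% × 59% × 6% = 3.54%.
Via Ardent → Kestrel: 100% × 15% × 85% = 12.75%.
Via Ardent → Oakfield → Kestrel: 100% × 90% × 10% × 85% = 7.65%.
Via Tessera → Kestrel: 15% × 65% × 85% = 8.2875%.
Via Ardent → Tessera → Kestrel: 100% × 59% × 65% × 85% = 32.5975%.
Total: 9% + 0.9% + 3.54% + 12.75% + 7.65% + 8.2875% + 32.5975% = 74.725%.
Rounded: 74.73%.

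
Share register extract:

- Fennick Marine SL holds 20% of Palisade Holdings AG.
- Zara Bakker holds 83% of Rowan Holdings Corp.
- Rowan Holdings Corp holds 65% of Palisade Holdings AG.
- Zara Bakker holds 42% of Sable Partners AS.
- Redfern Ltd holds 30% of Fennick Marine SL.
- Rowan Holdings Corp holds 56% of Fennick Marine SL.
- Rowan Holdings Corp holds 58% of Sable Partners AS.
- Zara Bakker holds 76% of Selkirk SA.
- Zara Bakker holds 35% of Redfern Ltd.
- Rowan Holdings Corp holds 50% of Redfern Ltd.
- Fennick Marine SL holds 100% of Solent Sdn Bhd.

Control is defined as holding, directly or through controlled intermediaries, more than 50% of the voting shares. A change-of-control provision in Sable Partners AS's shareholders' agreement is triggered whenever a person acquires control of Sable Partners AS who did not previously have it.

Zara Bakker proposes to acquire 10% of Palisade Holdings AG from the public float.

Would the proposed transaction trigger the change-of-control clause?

The purchase changes only Zara's holdings, so Zara is the only person who could newly come to control Sable.
Zara holds 83% of Rowan, so Zara controls Rowan.
Zara and Rowan together hold 42% + 58% = 100% of Sable, so Zara controls Sable.
So Zara already controls Sable before the transaction.
After the purchase, Zara holds 10% of Palisade directly.
Zara controlled Sable already, so this is not a new person acquiring control; every other person's position is unchanged or reduced.
No new person acquires control, so the clause is not triggered.

No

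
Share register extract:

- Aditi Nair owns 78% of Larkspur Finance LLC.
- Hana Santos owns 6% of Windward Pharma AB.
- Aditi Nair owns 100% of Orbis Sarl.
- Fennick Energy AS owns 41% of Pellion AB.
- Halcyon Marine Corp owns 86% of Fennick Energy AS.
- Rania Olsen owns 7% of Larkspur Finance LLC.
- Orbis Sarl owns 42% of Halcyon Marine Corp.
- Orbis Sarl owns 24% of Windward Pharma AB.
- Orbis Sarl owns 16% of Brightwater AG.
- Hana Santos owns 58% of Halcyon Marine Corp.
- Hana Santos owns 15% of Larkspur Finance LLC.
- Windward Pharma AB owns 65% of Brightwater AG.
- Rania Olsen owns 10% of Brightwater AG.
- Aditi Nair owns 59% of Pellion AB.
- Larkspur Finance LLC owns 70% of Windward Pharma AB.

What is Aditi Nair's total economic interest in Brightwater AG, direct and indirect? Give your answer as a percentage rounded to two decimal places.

67.09%

Aditi reaches Brightwater along 3 paths.
Via Larkspur → Windward: 78% × 70% × 65% = 35.49%.
Via Orbis → Windward: 100% × 24% × 65% = 15.6%.
Via Orbis: 100% × 16% = 16%.
Total: 35.49% + 15.6% + 16% = 67.09%.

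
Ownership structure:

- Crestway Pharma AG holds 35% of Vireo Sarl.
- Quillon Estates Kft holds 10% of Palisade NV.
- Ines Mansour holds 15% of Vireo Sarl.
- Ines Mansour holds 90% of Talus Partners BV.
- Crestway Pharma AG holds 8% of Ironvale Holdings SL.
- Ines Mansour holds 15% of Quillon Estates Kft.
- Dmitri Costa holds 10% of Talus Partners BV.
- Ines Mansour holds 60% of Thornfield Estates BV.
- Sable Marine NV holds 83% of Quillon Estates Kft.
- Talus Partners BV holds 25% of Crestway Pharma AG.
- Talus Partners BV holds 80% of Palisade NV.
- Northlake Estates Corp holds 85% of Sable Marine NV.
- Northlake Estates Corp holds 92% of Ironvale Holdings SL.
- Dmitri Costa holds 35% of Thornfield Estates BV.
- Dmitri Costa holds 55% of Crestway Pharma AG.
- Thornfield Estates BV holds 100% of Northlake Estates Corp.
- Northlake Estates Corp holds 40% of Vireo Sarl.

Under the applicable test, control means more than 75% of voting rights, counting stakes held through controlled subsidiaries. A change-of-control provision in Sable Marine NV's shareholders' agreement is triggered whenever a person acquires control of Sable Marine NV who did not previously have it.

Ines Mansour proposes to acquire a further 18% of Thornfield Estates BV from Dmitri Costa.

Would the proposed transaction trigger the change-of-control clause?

The purchase adds only to Ines's holdings (Dmitri's stake shrinks), so Ines is the only person who could newly come to control Sable.
Ines holds 90% of Talus, so Ines controls Talus.
Talus holds 80% of Palisade, so Ines controls Palisade.
Neither Ines nor any entity Ines controls holds any voting interest in Sable.
So before the transaction, Ines does not control Sable.
After the purchase, Ines's direct stake in Thornfield rises to 60% + 18% = 78%, and Dmitri's stake falls to 17%.
Ines holds 78% of Thornfield, so Ines controls Thornfield.
Thornfield holds 100% of Northlake, so Ines controls Northlake.
Northlake holds 85% of Sable, so Ines controls Sable.
Ines did not control Sable before and does after, so the clause is triggered.

Yes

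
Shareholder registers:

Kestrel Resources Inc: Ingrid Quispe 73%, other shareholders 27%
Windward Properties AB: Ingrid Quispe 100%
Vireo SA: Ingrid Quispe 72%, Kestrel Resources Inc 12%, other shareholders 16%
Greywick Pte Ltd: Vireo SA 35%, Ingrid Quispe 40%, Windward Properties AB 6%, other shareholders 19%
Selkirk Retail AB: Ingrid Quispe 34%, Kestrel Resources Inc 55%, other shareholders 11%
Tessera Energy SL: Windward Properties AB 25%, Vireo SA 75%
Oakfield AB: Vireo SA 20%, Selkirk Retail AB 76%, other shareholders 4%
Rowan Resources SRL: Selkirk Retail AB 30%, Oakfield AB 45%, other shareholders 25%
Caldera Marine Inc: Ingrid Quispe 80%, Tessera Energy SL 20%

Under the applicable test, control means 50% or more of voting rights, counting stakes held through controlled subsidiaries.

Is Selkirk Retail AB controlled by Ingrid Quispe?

Ingrid holds 73% of Kestrel, so Ingrid controls Kestrel.
Ingrid and Kestrel together hold 34% + 55% = 89% of Selkirk, so Ingrid controls Selkirk.

Yes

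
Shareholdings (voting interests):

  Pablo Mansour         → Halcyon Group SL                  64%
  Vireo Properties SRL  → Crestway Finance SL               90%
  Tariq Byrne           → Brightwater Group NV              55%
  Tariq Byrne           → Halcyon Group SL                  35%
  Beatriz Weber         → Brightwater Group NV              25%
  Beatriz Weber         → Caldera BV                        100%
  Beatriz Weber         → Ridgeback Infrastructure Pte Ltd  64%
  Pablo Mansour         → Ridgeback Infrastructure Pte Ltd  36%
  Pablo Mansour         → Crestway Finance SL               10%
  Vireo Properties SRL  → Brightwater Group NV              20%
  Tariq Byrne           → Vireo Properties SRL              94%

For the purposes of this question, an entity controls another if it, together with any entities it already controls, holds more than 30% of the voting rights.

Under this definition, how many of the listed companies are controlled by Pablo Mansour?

2

Pablo holds 64% of Halcyon, so Pablo controls Halcyon.
Pablo holds 36% of Ridgeback, so Pablo controls Ridgeback.
No other company's threshold is met.
Pablo controls 2 companies.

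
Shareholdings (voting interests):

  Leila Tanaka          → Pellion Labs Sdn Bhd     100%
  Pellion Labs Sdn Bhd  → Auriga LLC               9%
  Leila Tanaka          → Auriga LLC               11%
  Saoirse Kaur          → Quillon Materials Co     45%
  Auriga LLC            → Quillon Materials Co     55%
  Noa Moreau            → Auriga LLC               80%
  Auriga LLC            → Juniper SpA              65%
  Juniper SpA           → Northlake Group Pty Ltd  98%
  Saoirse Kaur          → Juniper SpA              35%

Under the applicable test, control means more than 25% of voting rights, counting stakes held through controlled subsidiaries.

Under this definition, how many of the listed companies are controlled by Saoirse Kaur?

Saoirse holds 35% of Juniper, so Saoirse controls Juniper.
Saoirse holds 45% of Quillon, so Saoirse controls Quillon.
Juniper holds 98% of Northlake, so Saoirse controls Northlake.
No other company's threshold is met.
Saoirse controls 3 companies.

3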